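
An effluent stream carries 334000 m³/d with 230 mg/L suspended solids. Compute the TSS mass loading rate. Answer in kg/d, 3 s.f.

76800 kg/d

334000 m³/d = 3.866 m³/s.
Mass flux = Q·C = 3.866 m³/s × 230 g/m³ = 889.1 g/s.
= 889.1 g/s × 86.4 = 7.682e+04 kg/d.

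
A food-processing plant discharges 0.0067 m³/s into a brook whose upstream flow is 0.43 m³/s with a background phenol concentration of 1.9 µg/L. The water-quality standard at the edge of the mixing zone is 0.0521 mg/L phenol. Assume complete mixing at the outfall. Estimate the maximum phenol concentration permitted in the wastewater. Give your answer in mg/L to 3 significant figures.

3.27 mg/L

1.9 µg/L = 0.0019 mg/L.
Mass balance: 0.0521·0.4367 = 0.0067·Cₑ + 0.43·0.0019.
Cₑ = (0.02275 − 0.000817) / 0.0067 = 3.274 mg/L.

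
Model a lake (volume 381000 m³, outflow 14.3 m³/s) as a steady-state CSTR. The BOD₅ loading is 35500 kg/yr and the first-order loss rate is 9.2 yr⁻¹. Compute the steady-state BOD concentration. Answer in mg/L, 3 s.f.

0.0781 mg/L

Outflow Q = 14.3 m³/s × 3.156e+07 s/yr = 4.513e+08 m³/yr.
Steady-state CSTR mass balance: W = Q·C + k·V·C, so C = W/(Q + kV).
Q + kV = 4.513e+08 + 9.2·381000 = 4.548e+08 m³/yr.
C = 35500/4.548e+08 = 7.806e-05 kg/m³ = 0.07806 mg/L.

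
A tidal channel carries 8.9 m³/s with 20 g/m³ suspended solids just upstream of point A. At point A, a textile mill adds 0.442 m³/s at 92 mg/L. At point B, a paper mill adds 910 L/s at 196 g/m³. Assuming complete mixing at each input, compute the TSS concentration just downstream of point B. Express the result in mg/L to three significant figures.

38.7 mg/L

After input A: C = (8.9·20 + 0.442·92) / 9.342 = 23.41 mg/L.
910 L/s = 0.91 m³/s.
After input B: C = (9.342·23.41 + 0.91·196) / 10.25 = 38.73 mg/L.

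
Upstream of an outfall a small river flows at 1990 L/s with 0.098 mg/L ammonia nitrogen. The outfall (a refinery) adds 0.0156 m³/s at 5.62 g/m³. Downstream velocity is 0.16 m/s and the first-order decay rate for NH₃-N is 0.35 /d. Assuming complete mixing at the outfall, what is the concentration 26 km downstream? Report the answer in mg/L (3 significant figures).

0.0730 mg/L

1990 L/s = 1.99 m³/s.
After complete mixing, C₀ = (0.0156·5.62 + 1.99·0.098) / 2.006 = 0.141 mg/L.
Travel time t = 2.6e+04 m / 0.16 m/s = 1.625e+05 s = 1.881 d.
C = 0.141·exp(−0.35·1.881) = 0.141·0.5177 = 0.07298 mg/L.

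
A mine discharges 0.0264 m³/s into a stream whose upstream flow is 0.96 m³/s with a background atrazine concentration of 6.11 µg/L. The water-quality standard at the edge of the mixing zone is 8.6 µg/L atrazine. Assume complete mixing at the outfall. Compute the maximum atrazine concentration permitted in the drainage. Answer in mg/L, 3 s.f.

6.11 µg/L = 0.00611 mg/L.
8.6 µg/L = 0.0086 mg/L.
Mass balance: 0.0086·0.9864 = 0.0264·Cₑ + 0.96·0.00611.
Cₑ = (0.008483 − 0.005866) / 0.0264 = 0.09915 mg/L.

0.0991 mg/L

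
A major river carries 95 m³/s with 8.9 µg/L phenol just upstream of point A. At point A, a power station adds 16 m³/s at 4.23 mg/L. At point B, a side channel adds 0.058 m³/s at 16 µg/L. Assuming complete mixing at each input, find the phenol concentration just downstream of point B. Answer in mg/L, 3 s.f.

0.617 mg/L

8.9 µg/L = 0.0089 mg/L.
After input A: C = (95·0.0089 + 16·4.23) / 111 = 0.6173 mg/L.
16 µg/L = 0.016 mg/L.
After input B: C = (111·0.6173 + 0.058·0.016) / 111.1 = 0.617 mg/L.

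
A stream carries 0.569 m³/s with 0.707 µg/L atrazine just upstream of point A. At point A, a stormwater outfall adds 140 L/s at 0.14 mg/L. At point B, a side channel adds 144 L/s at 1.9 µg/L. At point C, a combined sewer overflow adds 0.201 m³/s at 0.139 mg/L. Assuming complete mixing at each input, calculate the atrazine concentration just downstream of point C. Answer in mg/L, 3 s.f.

0.707 µg/L = 0.000707 mg/L.
140 L/s = 0.14 m³/s.
After input A: C = (0.569·0.000707 + 0.14·0.14) / 0.709 = 0.02821 mg/L.
144 L/s = 0.144 m³/s.
1.9 µg/L = 0.0019 mg/L.
After input B: C = (0.709·0.02821 + 0.144·0.0019) / 0.853 = 0.02377 mg/L.
After input C: C = (0.853·0.02377 + 0.201·0.139) / 1.054 = 0.04574 mg/L.

0.0457 mg/L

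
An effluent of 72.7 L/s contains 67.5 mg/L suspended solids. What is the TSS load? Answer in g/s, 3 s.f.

4.91 g/s

72.7 L/s = 0.0727 m³/s.
Mass flux = Q·C = 0.0727 m³/s × 67.5 g/m³ = 4.907 g/s.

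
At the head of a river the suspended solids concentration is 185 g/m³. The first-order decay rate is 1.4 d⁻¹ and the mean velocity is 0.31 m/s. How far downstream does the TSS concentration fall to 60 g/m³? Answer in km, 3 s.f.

21.5 km

From C = C₀·e^(−kt), t = ln(C₀/C)/k = ln(185/60)/1.4 = 1.126/1.4 = 0.8043 d.
Distance = v·t = 0.31 m/s × 6.949e+04 s = 2.154e+04 m = 21.54 km.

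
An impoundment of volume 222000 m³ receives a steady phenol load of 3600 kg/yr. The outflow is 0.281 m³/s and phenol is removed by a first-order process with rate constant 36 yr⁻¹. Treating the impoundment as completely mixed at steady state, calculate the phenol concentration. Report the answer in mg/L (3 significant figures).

0.214 mg/L

Outflow Q = 0.281 m³/s × 3.156e+07 s/yr = 8.868e+06 m³/yr.
Steady-state CSTR mass balance: W = Q·C + k·V·C, so C = W/(Q + kV).
Q + kV = 8.868e+06 + 36·222000 = 1.686e+07 m³/yr.
C = 3600/1.686e+07 = 0.0002135 kg/m³ = 0.2135 mg/L.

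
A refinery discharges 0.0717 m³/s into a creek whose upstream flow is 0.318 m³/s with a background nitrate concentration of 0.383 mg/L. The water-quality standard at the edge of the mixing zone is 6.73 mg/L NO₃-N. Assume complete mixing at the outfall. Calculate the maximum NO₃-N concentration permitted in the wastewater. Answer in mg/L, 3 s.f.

Mass balance: 6.73·0.3897 = 0.0717·Cₑ + 0.318·0.383.
Cₑ = (2.623 − 0.1218) / 0.0717 = 34.88 mg/L.

34.9 mg/L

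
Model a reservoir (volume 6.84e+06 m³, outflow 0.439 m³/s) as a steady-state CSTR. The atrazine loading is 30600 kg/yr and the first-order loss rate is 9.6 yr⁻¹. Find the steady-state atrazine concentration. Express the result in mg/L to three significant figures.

Outflow Q = 0.439 m³/s × 3.156e+07 s/yr = 1.385e+07 m³/yr.
Steady-state CSTR mass balance: W = Q·C + k·V·C, so C = W/(Q + kV).
Q + kV = 1.385e+07 + 9.6·6.84e+06 = 7.952e+07 m³/yr.
C = 30600/7.952e+07 = 0.0003848 kg/m³ = 0.3848 mg/L.

0.385 mg/L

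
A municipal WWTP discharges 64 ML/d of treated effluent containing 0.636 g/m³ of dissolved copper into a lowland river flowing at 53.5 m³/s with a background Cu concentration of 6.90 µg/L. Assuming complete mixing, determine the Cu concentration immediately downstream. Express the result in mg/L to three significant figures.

64 ML/d = 0.7407 m³/s.
6.90 µg/L = 0.0069 mg/L.
By mass balance at complete mixing, C = (0.7407·0.636 + 53.5·0.0069) / (0.7407 + 53.5) = 0.8403/54.24 = 0.01549 mg/L.

0.0155 mg/L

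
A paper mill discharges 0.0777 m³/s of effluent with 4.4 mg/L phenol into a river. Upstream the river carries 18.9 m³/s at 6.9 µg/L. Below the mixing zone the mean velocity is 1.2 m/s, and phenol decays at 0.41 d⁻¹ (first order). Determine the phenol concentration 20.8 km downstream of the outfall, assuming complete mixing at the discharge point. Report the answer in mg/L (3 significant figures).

0.0229 mg/L

6.9 µg/L = 0.0069 mg/L.
After complete mixing, C₀ = (0.0777·4.4 + 18.9·0.0069) / 18.98 = 0.02489 mg/L.
Travel time t = 2.08e+04 m / 1.2 m/s = 1.733e+04 s = 0.2006 d.
C = 0.02489·exp(−0.41·0.2006) = 0.02489·0.921 = 0.02292 mg/L.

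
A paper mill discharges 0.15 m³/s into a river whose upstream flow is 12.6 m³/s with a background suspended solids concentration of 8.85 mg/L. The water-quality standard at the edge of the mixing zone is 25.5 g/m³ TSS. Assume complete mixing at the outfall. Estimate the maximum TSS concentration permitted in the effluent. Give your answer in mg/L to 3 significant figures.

1420 mg/L

Mass balance: 25.5·12.75 = 0.15·Cₑ + 12.6·8.85.
Cₑ = (325.1 − 111.5) / 0.15 = 1424 mg/L.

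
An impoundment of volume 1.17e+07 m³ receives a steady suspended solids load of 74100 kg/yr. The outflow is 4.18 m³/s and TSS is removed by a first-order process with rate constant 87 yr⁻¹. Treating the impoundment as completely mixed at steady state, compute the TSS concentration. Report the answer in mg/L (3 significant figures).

Outflow Q = 4.18 m³/s × 3.156e+07 s/yr = 1.319e+08 m³/yr.
Steady-state CSTR mass balance: W = Q·C + k·V·C, so C = W/(Q + kV).
Q + kV = 1.319e+08 + 87·1.17e+07 = 1.15e+09 m³/yr.
C = 74100/1.15e+09 = 6.445e-05 kg/m³ = 0.06445 mg/L.

0.0644 mg/L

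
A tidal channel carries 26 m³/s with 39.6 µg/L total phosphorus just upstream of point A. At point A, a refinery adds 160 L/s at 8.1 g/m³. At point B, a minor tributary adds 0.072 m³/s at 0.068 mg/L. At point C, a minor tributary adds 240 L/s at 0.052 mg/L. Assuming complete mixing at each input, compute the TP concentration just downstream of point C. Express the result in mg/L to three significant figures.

39.6 µg/L = 0.0396 mg/L.
160 L/s = 0.16 m³/s.
After input A: C = (26·0.0396 + 0.16·8.1) / 26.16 = 0.0889 mg/L.
After input B: C = (26.16·0.0889 + 0.072·0.068) / 26.23 = 0.08884 mg/L.
240 L/s = 0.24 m³/s.
After input C: C = (26.23·0.08884 + 0.24·0.052) / 26.47 = 0.08851 mg/L.

0.0885 mg/L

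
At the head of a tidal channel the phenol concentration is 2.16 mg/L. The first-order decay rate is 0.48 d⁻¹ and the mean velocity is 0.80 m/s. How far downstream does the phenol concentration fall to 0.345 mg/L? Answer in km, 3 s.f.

264 km

From C = C₀·e^(−kt), t = ln(C₀/C)/k = ln(2.16/0.345)/0.48 = 1.834/0.48 = 3.821 d.
Distance = v·t = 0.80 m/s × 3.302e+05 s = 2.641e+05 m = 264.1 km.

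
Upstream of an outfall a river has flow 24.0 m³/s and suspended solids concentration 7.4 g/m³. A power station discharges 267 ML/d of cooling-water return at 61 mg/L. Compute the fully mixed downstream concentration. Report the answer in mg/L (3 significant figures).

267 ML/d = 3.09 m³/s.
By mass balance at complete mixing, C = (3.09·61 + 24·7.4) / (3.09 + 24) = 366.1/27.09 = 13.51 mg/L.

13.5 mg/L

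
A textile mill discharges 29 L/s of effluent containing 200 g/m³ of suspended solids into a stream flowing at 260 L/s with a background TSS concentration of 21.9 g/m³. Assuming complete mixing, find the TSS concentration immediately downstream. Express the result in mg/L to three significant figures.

39.8 mg/L

29 L/s = 0.029 m³/s.
260 L/s = 0.26 m³/s.
Conservation of mass across the mixing zone: C = (0.029·200 + 0.26·21.9) / (0.029 + 0.26) = 11.49/0.289 = 39.77 mg/L.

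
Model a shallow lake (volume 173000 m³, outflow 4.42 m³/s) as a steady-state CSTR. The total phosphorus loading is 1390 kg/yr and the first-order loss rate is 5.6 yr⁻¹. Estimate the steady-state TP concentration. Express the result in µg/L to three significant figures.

Outflow Q = 4.42 m³/s × 3.156e+07 s/yr = 1.395e+08 m³/yr.
Steady-state CSTR mass balance: W = Q·C + k·V·C, so C = W/(Q + kV).
Q + kV = 1.395e+08 + 5.6·173000 = 1.405e+08 m³/yr.
C = 1390/1.405e+08 = 9.897e-06 kg/m³ = 0.009897 mg/L = 9.897 µg/L.

9.90 µg/L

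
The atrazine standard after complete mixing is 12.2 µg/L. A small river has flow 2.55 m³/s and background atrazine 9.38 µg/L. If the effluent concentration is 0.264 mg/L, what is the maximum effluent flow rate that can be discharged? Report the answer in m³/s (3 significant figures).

9.38 µg/L = 0.00938 mg/L.
12.2 µg/L = 0.0122 mg/L.
Mass balance at complete mixing: C_std·(Q_w + Q_r) = Q_w·C_e + Q_r·C_b.
Rearranging, Q_w = Q_r·(C_std − C_b)/(C_e − C_std) = 2.55·(0.0122 − 0.00938) / (0.264 − 0.0122) = 0.02856 m³/s.

0.0286 m³/s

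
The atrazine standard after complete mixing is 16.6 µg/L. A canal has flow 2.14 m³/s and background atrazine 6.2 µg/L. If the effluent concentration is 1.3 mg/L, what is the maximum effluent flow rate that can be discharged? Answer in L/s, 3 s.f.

17.3 L/s

6.2 µg/L = 0.0062 mg/L.
16.6 µg/L = 0.0166 mg/L.
Mass balance at complete mixing: C_std·(Q_w + Q_r) = Q_w·C_e + Q_r·C_b.
Rearranging, Q_w = Q_r·(C_std − C_b)/(C_e − C_std) = 2.14·(0.0166 − 0.0062) / (1.3 − 0.0166) = 0.01734 m³/s.
= 17.34 L/s.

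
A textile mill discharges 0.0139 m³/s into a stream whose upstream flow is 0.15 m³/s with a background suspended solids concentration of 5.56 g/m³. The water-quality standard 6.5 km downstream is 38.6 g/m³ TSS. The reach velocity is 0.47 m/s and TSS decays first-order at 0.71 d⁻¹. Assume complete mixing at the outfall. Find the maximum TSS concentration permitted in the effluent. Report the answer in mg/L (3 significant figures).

450 mg/L

Travel time to the compliance point: t = 6500/0.47 = 1.383e+04 s = 0.1601 d; decay factor exp(−0.71·0.1601) = 0.8926.
So the concentration just after mixing may be at most 38.6/0.8926 = 43.25 mg/L.
Mass balance: 43.25·0.1639 = 0.0139·Cₑ + 0.15·5.56.
Cₑ = (7.088 − 0.834) / 0.0139 = 449.9 mg/L.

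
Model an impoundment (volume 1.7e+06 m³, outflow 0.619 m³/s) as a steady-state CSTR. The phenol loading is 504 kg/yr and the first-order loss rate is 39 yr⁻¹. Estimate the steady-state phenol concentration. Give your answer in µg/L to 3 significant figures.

5.87 µg/L

Outflow Q = 0.619 m³/s × 3.156e+07 s/yr = 1.953e+07 m³/yr.
Steady-state CSTR mass balance: W = Q·C + k·V·C, so C = W/(Q + kV).
Q + kV = 1.953e+07 + 39·1.7e+06 = 8.583e+07 m³/yr.
C = 504/8.583e+07 = 5.872e-06 kg/m³ = 0.005872 mg/L = 5.872 µg/L.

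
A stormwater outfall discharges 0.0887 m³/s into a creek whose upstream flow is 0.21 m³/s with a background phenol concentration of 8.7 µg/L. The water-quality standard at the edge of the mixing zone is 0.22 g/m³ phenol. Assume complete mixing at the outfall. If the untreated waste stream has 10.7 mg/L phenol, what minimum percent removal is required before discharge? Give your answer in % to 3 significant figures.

8.7 µg/L = 0.0087 mg/L.
Mass balance: 0.22·0.2987 = 0.0887·Cₑ + 0.21·0.0087.
Cₑ = (0.06571 − 0.001827) / 0.0887 = 0.7203 mg/L.
Required removal = 1 − 0.7203/10.7 = 93.27 %.

93.3 %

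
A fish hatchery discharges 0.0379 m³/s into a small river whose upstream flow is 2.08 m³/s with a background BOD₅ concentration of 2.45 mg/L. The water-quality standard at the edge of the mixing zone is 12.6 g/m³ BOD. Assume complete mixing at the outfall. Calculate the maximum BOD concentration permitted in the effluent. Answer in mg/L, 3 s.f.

Mass balance: 12.6·2.118 = 0.0379·Cₑ + 2.08·2.45.
Cₑ = (26.69 − 5.096) / 0.0379 = 569.6 mg/L.

570 mg/L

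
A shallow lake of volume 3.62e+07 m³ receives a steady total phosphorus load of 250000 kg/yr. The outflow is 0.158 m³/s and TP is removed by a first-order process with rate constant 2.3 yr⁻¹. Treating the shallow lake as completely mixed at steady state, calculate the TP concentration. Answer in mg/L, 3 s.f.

Outflow Q = 0.158 m³/s × 3.156e+07 s/yr = 4.986e+06 m³/yr.
Steady-state CSTR mass balance: W = Q·C + k·V·C, so C = W/(Q + kV).
Q + kV = 4.986e+06 + 2.3·3.62e+07 = 8.825e+07 m³/yr.
C = 250000/8.825e+07 = 0.002833 kg/m³ = 2.833 mg/L.

2.83 mg/L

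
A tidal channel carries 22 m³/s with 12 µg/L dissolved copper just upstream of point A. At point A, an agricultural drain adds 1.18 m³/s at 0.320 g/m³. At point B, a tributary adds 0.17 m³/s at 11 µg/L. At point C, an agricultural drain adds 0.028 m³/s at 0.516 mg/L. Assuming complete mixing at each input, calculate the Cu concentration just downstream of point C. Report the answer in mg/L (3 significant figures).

0.0281 mg/L

12 µg/L = 0.012 mg/L.
After input A: C = (22·0.012 + 1.18·0.32) / 23.18 = 0.02768 mg/L.
11 µg/L = 0.011 mg/L.
After input B: C = (23.18·0.02768 + 0.17·0.011) / 23.35 = 0.02756 mg/L.
After input C: C = (23.35·0.02756 + 0.028·0.516) / 23.38 = 0.02814 mg/L.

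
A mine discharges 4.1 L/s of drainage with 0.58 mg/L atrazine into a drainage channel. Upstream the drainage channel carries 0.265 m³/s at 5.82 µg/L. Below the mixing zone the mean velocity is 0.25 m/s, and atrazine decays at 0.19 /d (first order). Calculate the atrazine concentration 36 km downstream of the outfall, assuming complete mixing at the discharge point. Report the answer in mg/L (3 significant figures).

4.1 L/s = 0.0041 m³/s.
5.82 µg/L = 0.00582 mg/L.
After complete mixing, C₀ = (0.0041·0.58 + 0.265·0.00582) / 0.2691 = 0.01457 mg/L.
Travel time t = 3.6e+04 m / 0.25 m/s = 1.44e+05 s = 1.667 d.
C = 0.01457·exp(−0.19·1.667) = 0.01457·0.7286 = 0.01061 mg/L.

0.0106 mg/L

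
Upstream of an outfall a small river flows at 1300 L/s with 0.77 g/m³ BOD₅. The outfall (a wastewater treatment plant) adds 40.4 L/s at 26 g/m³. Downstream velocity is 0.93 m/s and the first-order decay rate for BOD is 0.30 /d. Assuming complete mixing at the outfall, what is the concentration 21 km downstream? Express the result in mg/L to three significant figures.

40.4 L/s = 0.0404 m³/s.
1300 L/s = 1.3 m³/s.
After complete mixing, C₀ = (0.0404·26 + 1.3·0.77) / 1.34 = 1.53 mg/L.
Travel time t = 2.1e+04 m / 0.93 m/s = 2.258e+04 s = 0.2614 d.
C = 1.53·exp(−0.30·0.2614) = 1.53·0.9246 = 1.415 mg/L.

1.42 mg/L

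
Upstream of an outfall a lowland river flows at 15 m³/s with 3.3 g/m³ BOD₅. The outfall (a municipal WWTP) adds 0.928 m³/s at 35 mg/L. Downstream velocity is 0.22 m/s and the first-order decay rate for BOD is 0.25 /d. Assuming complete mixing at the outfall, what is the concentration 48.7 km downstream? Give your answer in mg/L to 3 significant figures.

After complete mixing, C₀ = (0.928·35 + 15·3.3) / 15.93 = 5.147 mg/L.
Travel time t = 4.87e+04 m / 0.22 m/s = 2.214e+05 s = 2.562 d.
C = 5.147·exp(−0.25·2.562) = 5.147·0.527 = 2.713 mg/L.

2.71 mg/L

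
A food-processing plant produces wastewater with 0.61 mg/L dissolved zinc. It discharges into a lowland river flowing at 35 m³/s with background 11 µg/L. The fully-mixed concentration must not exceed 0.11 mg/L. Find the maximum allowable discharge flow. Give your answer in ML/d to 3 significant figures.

599 ML/d

11 µg/L = 0.011 mg/L.
Mass balance at complete mixing: C_std·(Q_w + Q_r) = Q_w·C_e + Q_r·C_b.
Rearranging, Q_w = Q_r·(C_std − C_b)/(C_e − C_std) = 35·(0.11 − 0.011) / (0.61 − 0.11) = 6.93 m³/s.
= 598.8 ML/d.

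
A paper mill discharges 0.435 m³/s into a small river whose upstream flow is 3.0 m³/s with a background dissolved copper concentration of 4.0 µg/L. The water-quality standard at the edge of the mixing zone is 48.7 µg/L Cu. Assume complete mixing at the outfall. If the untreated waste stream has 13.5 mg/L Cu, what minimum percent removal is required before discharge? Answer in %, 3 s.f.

97.4 %

4.0 µg/L = 0.004 mg/L.
48.7 µg/L = 0.0487 mg/L.
Mass balance: 0.0487·3.435 = 0.435·Cₑ + 3·0.004.
Cₑ = (0.1673 − 0.012) / 0.435 = 0.357 mg/L.
Required removal = 1 − 0.357/13.5 = 97.36 %.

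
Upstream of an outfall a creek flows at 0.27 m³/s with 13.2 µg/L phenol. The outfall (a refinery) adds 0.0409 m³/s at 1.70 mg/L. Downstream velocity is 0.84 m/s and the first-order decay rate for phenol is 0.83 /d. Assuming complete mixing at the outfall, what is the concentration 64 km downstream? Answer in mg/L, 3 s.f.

13.2 µg/L = 0.0132 mg/L.
After complete mixing, C₀ = (0.0409·1.7 + 0.27·0.0132) / 0.3109 = 0.2351 mg/L.
Travel time t = 6.4e+04 m / 0.84 m/s = 7.619e+04 s = 0.8818 d.
C = 0.2351·exp(−0.83·0.8818) = 0.2351·0.481 = 0.1131 mg/L.

0.113 mg/L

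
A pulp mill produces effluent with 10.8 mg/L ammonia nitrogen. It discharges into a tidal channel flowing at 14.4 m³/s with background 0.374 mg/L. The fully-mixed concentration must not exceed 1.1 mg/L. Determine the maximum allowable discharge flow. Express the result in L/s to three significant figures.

1080 L/s

Mass balance at complete mixing: C_std·(Q_w + Q_r) = Q_w·C_e + Q_r·C_b.
Rearranging, Q_w = Q_r·(C_std − C_b)/(C_e − C_std) = 14.4·(1.1 − 0.374) / (10.8 − 1.1) = 1.078 m³/s.
= 1078 L/s.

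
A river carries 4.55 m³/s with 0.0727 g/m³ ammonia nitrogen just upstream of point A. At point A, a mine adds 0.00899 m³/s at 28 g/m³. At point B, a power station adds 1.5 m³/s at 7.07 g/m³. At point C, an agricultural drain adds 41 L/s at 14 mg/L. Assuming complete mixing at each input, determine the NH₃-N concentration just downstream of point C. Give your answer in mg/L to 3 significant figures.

After input A: C = (4.55·0.0727 + 0.00899·28) / 4.559 = 0.1278 mg/L.
After input B: C = (4.559·0.1278 + 1.5·7.07) / 6.059 = 1.846 mg/L.
41 L/s = 0.041 m³/s.
After input C: C = (6.059·1.846 + 0.041·14) / 6.1 = 1.928 mg/L.

1.93 mg/L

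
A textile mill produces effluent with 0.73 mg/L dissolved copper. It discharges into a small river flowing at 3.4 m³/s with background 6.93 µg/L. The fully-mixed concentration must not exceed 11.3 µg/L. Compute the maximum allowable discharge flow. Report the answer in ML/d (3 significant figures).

1.79 ML/d

6.93 µg/L = 0.00693 mg/L.
11.3 µg/L = 0.0113 mg/L.
Mass balance at complete mixing: C_std·(Q_w + Q_r) = Q_w·C_e + Q_r·C_b.
Rearranging, Q_w = Q_r·(C_std − C_b)/(C_e − C_std) = 3.4·(0.0113 − 0.00693) / (0.73 − 0.0113) = 0.02067 m³/s.
= 1.786 ML/d.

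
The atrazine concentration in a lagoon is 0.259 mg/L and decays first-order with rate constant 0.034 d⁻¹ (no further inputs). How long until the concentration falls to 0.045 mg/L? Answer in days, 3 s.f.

t = ln(C₀/C)/k = ln(0.259/0.045)/0.034 = 1.75/0.034 = 51.48 d.

51.5 d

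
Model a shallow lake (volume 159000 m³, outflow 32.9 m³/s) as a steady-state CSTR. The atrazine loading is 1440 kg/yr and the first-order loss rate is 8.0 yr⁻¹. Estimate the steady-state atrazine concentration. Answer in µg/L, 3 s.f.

Outflow Q = 32.9 m³/s × 3.156e+07 s/yr = 1.038e+09 m³/yr.
Steady-state CSTR mass balance: W = Q·C + k·V·C, so C = W/(Q + kV).
Q + kV = 1.038e+09 + 8.0·159000 = 1.04e+09 m³/yr.
C = 1440/1.04e+09 = 1.385e-06 kg/m³ = 0.001385 mg/L = 1.385 µg/L.

1.39 µg/L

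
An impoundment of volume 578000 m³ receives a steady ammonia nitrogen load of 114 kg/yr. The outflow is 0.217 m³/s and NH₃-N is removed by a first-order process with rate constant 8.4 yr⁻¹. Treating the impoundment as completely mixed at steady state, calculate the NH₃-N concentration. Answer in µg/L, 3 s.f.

9.74 µg/L

Outflow Q = 0.217 m³/s × 3.156e+07 s/yr = 6.848e+06 m³/yr.
Steady-state CSTR mass balance: W = Q·C + k·V·C, so C = W/(Q + kV).
Q + kV = 6.848e+06 + 8.4·578000 = 1.17e+07 m³/yr.
C = 114/1.17e+07 = 9.741e-06 kg/m³ = 0.009741 mg/L = 9.741 µg/L.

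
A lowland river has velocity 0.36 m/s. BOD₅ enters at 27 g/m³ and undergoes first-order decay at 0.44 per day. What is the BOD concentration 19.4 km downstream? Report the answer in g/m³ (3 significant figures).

20.5 g/m³

Travel time t = 19.4 km / 0.36 m/s = 1.94e+04/0.36 = 5.389e+04 s = 0.6237 d.
First-order decay: C = 27·exp(−0.44·0.6237) = 27·0.76 = 20.52 g/m³.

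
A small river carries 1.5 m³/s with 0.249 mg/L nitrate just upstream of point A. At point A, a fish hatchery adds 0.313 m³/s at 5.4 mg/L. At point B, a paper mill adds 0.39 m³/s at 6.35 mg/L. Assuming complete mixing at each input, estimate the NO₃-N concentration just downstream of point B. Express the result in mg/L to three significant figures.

2.06 mg/L

After input A: C = (1.5·0.249 + 0.313·5.4) / 1.813 = 1.138 mg/L.
After input B: C = (1.813·1.138 + 0.39·6.35) / 2.203 = 2.061 mg/L.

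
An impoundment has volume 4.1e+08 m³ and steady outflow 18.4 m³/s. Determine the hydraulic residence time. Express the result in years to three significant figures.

Q = 18.4 m³/s × 3.156e+07 s/yr = 5.807e+08 m³/yr.
Hydraulic residence time τ = V/Q = 4.1e+08/5.807e+08 = 0.7061 yr.

0.706 yr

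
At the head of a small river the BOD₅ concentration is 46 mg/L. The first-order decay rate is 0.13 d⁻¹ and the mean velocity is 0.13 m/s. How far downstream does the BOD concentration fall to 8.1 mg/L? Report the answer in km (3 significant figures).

150 km

From C = C₀·e^(−kt), t = ln(C₀/C)/k = ln(46/8.1)/0.13 = 1.737/0.13 = 13.36 d.
Distance = v·t = 0.13 m/s × 1.154e+06 s = 1.501e+05 m = 150.1 km.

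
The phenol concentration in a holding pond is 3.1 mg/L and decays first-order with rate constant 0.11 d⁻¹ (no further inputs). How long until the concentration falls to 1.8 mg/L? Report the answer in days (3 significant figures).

t = ln(C₀/C)/k = ln(3.1/1.8)/0.11 = 0.5436/0.11 = 4.942 d.

4.94 d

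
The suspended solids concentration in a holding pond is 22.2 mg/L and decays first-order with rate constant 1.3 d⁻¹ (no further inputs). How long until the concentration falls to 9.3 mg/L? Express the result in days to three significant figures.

0.669 d

t = ln(C₀/C)/k = ln(22.2/9.3)/1.3 = 0.8701/1.3 = 0.6693 d.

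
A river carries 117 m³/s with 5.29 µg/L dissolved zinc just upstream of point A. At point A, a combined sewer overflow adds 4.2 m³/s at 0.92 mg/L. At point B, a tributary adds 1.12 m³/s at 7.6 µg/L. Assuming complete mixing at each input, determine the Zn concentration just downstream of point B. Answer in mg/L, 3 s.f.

0.0367 mg/L

5.29 µg/L = 0.00529 mg/L.
After input A: C = (117·0.00529 + 4.2·0.92) / 121.2 = 0.03699 mg/L.
7.6 µg/L = 0.0076 mg/L.
After input B: C = (121.2·0.03699 + 1.12·0.0076) / 122.3 = 0.03672 mg/L.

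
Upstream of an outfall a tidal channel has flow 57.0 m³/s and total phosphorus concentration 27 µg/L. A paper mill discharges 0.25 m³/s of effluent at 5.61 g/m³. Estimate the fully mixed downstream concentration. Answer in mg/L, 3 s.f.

0.0514 mg/L

27 µg/L = 0.027 mg/L.
By mass balance at complete mixing, C = (0.25·5.61 + 57·0.027) / (0.25 + 57) = 2.942/57.25 = 0.05138 mg/L.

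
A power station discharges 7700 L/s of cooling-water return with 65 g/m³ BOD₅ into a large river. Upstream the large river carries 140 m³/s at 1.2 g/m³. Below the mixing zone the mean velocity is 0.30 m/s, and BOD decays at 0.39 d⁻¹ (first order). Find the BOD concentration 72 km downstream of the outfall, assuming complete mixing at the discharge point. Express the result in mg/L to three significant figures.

1.53 mg/L

7700 L/s = 7.7 m³/s.
After complete mixing, C₀ = (7.7·65 + 140·1.2) / 147.7 = 4.526 mg/L.
Travel time t = 7.2e+04 m / 0.30 m/s = 2.4e+05 s = 2.778 d.
C = 4.526·exp(−0.39·2.778) = 4.526·0.3385 = 1.532 mg/L.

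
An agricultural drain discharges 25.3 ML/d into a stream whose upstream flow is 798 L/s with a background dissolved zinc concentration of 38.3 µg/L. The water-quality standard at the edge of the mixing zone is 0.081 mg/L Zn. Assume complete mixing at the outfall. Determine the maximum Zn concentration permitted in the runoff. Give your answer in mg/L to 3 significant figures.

25.3 ML/d = 0.2928 m³/s.
798 L/s = 0.798 m³/s.
38.3 µg/L = 0.0383 mg/L.
Mass balance: 0.081·1.091 = 0.2928·Cₑ + 0.798·0.0383.
Cₑ = (0.08836 − 0.03056) / 0.2928 = 0.1974 mg/L.

0.197 mg/L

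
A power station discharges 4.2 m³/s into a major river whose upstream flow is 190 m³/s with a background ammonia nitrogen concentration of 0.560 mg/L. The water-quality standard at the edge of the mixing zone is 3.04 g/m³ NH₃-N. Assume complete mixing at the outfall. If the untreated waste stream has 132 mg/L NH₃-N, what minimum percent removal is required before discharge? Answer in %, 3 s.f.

12.7 %

Mass balance: 3.04·194.2 = 4.2·Cₑ + 190·0.56.
Cₑ = (590.4 − 106.4) / 4.2 = 115.2 mg/L.
Required removal = 1 − 115.2/132 = 12.7 %.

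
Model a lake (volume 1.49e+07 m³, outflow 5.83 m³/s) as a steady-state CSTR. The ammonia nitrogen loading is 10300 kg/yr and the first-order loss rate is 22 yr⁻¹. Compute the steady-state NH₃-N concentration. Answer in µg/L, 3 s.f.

Outflow Q = 5.83 m³/s × 3.156e+07 s/yr = 1.84e+08 m³/yr.
Steady-state CSTR mass balance: W = Q·C + k·V·C, so C = W/(Q + kV).
Q + kV = 1.84e+08 + 22·1.49e+07 = 5.118e+08 m³/yr.
C = 10300/5.118e+08 = 2.013e-05 kg/m³ = 0.02013 mg/L = 20.13 µg/L.

20.1 µg/L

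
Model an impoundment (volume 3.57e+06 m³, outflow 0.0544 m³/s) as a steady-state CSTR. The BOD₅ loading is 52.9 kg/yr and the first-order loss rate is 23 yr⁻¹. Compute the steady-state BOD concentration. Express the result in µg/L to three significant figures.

0.631 µg/L

Outflow Q = 0.0544 m³/s × 3.156e+07 s/yr = 1.717e+06 m³/yr.
Steady-state CSTR mass balance: W = Q·C + k·V·C, so C = W/(Q + kV).
Q + kV = 1.717e+06 + 23·3.57e+06 = 8.383e+07 m³/yr.
C = 52.9/8.383e+07 = 6.311e-07 kg/m³ = 0.0006311 mg/L = 0.6311 µg/L.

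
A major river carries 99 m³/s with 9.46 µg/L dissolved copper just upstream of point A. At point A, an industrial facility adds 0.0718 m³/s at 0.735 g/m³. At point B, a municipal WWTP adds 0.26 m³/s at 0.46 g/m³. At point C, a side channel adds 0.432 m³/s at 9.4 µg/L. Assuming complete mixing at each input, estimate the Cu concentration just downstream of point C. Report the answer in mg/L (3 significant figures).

9.46 µg/L = 0.00946 mg/L.
After input A: C = (99·0.00946 + 0.0718·0.735) / 99.07 = 0.009986 mg/L.
After input B: C = (99.07·0.009986 + 0.26·0.46) / 99.33 = 0.01116 mg/L.
9.4 µg/L = 0.0094 mg/L.
After input C: C = (99.33·0.01116 + 0.432·0.0094) / 99.76 = 0.01116 mg/L.

0.0112 mg/L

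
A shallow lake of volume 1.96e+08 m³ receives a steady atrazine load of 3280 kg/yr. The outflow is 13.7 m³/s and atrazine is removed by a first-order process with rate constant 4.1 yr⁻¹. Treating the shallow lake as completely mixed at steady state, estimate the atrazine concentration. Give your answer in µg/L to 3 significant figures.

Outflow Q = 13.7 m³/s × 3.156e+07 s/yr = 4.323e+08 m³/yr.
Steady-state CSTR mass balance: W = Q·C + k·V·C, so C = W/(Q + kV).
Q + kV = 4.323e+08 + 4.1·1.96e+08 = 1.236e+09 m³/yr.
C = 3280/1.236e+09 = 2.654e-06 kg/m³ = 0.002654 mg/L = 2.654 µg/L.

2.65 µg/L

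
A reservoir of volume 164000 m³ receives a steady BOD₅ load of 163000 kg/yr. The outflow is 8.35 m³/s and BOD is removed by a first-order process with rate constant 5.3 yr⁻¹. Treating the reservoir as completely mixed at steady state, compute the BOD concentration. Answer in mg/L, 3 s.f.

0.617 mg/L

Outflow Q = 8.35 m³/s × 3.156e+07 s/yr = 2.635e+08 m³/yr.
Steady-state CSTR mass balance: W = Q·C + k·V·C, so C = W/(Q + kV).
Q + kV = 2.635e+08 + 5.3·164000 = 2.644e+08 m³/yr.
C = 163000/2.644e+08 = 0.0006165 kg/m³ = 0.6165 mg/L.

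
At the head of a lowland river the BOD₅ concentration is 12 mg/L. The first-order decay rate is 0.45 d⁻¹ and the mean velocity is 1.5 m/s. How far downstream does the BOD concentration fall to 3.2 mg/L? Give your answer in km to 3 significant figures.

From C = C₀·e^(−kt), t = ln(C₀/C)/k = ln(12/3.2)/0.45 = 1.322/0.45 = 2.937 d.
Distance = v·t = 1.5 m/s × 2.538e+05 s = 3.807e+05 m = 380.7 km.

381 km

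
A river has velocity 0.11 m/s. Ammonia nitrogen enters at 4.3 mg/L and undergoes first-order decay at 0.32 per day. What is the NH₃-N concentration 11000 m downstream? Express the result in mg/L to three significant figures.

Travel time t = 11000 m / 0.11 m/s = 1.1e+04/0.11 = 1e+05 s = 1.157 d.
First-order decay: C = 4.3·exp(−0.32·1.157) = 4.3·0.6905 = 2.969 mg/L.

2.97 mg/L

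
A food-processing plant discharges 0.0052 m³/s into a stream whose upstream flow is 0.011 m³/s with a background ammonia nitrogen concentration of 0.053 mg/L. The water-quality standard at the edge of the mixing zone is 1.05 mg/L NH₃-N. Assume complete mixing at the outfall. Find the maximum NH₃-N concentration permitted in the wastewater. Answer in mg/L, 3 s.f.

Mass balance: 1.05·0.0162 = 0.0052·Cₑ + 0.011·0.053.
Cₑ = (0.01701 − 0.000583) / 0.0052 = 3.159 mg/L.

3.16 mg/L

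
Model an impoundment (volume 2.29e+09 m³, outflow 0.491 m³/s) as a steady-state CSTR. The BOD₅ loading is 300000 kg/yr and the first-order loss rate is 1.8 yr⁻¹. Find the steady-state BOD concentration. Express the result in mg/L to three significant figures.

0.0725 mg/L

Outflow Q = 0.491 m³/s × 3.156e+07 s/yr = 1.549e+07 m³/yr.
Steady-state CSTR mass balance: W = Q·C + k·V·C, so C = W/(Q + kV).
Q + kV = 1.549e+07 + 1.8·2.29e+09 = 4.137e+09 m³/yr.
C = 300000/4.137e+09 = 7.251e-05 kg/m³ = 0.07251 mg/L.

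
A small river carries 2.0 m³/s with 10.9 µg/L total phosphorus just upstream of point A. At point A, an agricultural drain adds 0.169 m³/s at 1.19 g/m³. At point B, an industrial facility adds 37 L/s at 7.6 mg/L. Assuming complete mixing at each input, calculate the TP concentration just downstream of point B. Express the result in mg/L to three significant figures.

10.9 µg/L = 0.0109 mg/L.
After input A: C = (2·0.0109 + 0.169·1.19) / 2.169 = 0.1028 mg/L.
37 L/s = 0.037 m³/s.
After input B: C = (2.169·0.1028 + 0.037·7.6) / 2.206 = 0.2285 mg/L.

0.229 mg/L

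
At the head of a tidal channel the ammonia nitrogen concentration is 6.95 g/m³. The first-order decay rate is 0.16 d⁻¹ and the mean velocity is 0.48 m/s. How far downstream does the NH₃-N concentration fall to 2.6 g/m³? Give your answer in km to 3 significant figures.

255 km

From C = C₀·e^(−kt), t = ln(C₀/C)/k = ln(6.95/2.6)/0.16 = 0.9832/0.16 = 6.145 d.
Distance = v·t = 0.48 m/s × 5.309e+05 s = 2.549e+05 m = 254.9 km.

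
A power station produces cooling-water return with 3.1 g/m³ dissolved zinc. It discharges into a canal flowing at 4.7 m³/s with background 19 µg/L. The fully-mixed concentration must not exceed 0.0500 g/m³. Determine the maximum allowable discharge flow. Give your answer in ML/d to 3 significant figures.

4.13 ML/d

19 µg/L = 0.019 mg/L.
Mass balance at complete mixing: C_std·(Q_w + Q_r) = Q_w·C_e + Q_r·C_b.
Rearranging, Q_w = Q_r·(C_std − C_b)/(C_e − C_std) = 4.7·(0.05 − 0.019) / (3.1 − 0.05) = 0.04777 m³/s.
= 4.127 ML/d.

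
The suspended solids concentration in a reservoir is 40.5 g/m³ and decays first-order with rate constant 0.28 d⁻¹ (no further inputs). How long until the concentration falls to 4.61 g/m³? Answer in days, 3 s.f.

t = ln(C₀/C)/k = ln(40.5/4.61)/0.28 = 2.173/0.28 = 7.761 d.

7.76 d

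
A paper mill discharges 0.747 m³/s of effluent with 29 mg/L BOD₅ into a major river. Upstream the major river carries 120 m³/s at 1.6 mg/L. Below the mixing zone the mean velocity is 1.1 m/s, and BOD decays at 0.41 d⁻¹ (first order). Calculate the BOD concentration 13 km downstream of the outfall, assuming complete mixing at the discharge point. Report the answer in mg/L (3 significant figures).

1.67 mg/L

After complete mixing, C₀ = (0.747·29 + 120·1.6) / 120.7 = 1.77 mg/L.
Travel time t = 1.3e+04 m / 1.1 m/s = 1.182e+04 s = 0.1368 d.
C = 1.77·exp(−0.41·0.1368) = 1.77·0.9455 = 1.673 mg/L.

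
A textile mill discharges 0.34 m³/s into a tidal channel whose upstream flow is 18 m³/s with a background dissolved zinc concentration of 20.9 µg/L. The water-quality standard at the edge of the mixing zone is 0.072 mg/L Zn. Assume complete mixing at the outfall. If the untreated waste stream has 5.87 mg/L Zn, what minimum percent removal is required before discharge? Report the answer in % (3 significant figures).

52.7 %

20.9 µg/L = 0.0209 mg/L.
Mass balance: 0.072·18.34 = 0.34·Cₑ + 18·0.0209.
Cₑ = (1.32 − 0.3762) / 0.34 = 2.777 mg/L.
Required removal = 1 − 2.777/5.87 = 52.69 %.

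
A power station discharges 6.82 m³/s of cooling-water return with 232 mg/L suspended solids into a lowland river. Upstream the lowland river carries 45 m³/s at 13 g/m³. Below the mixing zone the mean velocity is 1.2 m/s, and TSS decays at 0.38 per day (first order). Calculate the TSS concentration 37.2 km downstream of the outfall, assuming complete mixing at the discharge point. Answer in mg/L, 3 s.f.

36.5 mg/L

After complete mixing, C₀ = (6.82·232 + 45·13) / 51.82 = 41.82 mg/L.
Travel time t = 3.72e+04 m / 1.2 m/s = 3.1e+04 s = 0.3588 d.
C = 41.82·exp(−0.38·0.3588) = 41.82·0.8725 = 36.49 mg/L.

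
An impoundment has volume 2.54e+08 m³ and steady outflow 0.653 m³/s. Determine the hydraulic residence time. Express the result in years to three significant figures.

12.3 yr

Q = 0.653 m³/s × 3.156e+07 s/yr = 2.061e+07 m³/yr.
Hydraulic residence time τ = V/Q = 2.54e+08/2.061e+07 = 12.33 yr.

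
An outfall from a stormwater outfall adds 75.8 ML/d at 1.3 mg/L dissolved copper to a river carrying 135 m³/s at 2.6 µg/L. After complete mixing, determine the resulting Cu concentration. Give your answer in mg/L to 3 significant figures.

0.0110 mg/L

75.8 ML/d = 0.8773 m³/s.
2.6 µg/L = 0.0026 mg/L.
Conservation of mass across the mixing zone: C = (0.8773·1.3 + 135·0.0026) / (0.8773 + 135) = 1.492/135.9 = 0.01098 mg/L.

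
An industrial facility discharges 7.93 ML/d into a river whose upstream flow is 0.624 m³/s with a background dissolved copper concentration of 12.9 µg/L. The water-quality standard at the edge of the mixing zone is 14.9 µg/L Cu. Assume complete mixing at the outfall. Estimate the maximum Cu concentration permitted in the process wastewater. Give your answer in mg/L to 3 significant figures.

0.0285 mg/L

7.93 ML/d = 0.09178 m³/s.
12.9 µg/L = 0.0129 mg/L.
14.9 µg/L = 0.0149 mg/L.
Mass balance: 0.0149·0.7158 = 0.09178·Cₑ + 0.624·0.0129.
Cₑ = (0.01067 − 0.00805) / 0.09178 = 0.0285 mg/L.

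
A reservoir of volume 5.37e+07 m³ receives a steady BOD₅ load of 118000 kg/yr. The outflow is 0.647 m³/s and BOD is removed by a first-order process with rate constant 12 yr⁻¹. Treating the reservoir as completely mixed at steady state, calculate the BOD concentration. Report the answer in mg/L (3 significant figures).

0.177 mg/L

Outflow Q = 0.647 m³/s × 3.156e+07 s/yr = 2.042e+07 m³/yr.
Steady-state CSTR mass balance: W = Q·C + k·V·C, so C = W/(Q + kV).
Q + kV = 2.042e+07 + 12·5.37e+07 = 6.648e+08 m³/yr.
C = 118000/6.648e+08 = 0.0001775 kg/m³ = 0.1775 mg/L.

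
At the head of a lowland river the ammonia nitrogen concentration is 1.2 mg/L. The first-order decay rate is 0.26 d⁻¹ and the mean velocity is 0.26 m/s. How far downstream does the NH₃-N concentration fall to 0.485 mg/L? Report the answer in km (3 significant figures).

From C = C₀·e^(−kt), t = ln(C₀/C)/k = ln(1.2/0.485)/0.26 = 0.9059/0.26 = 3.484 d.
Distance = v·t = 0.26 m/s × 3.01e+05 s = 7.827e+04 m = 78.27 km.

78.3 km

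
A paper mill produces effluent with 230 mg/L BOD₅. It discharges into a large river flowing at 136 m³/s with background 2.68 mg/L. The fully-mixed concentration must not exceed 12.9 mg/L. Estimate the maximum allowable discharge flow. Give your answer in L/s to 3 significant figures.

Mass balance at complete mixing: C_std·(Q_w + Q_r) = Q_w·C_e + Q_r·C_b.
Rearranging, Q_w = Q_r·(C_std − C_b)/(C_e − C_std) = 136·(12.9 − 2.68) / (230 − 12.9) = 6.402 m³/s.
= 6402 L/s.

6400 L/s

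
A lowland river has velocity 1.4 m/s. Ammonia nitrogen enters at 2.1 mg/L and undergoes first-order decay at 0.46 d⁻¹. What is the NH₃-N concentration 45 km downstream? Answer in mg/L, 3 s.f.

Travel time t = 45 km / 1.4 m/s = 4.5e+04/1.4 = 3.214e+04 s = 0.372 d.
First-order decay: C = 2.1·exp(−0.46·0.372) = 2.1·0.8427 = 1.77 mg/L.

1.77 mg/L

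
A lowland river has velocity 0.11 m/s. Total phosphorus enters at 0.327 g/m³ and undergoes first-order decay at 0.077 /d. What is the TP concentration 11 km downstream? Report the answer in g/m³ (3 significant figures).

0.299 g/m³

Travel time t = 11 km / 0.11 m/s = 1.1e+04/0.11 = 1e+05 s = 1.157 d.
First-order decay: C = 0.327·exp(−0.077·1.157) = 0.327·0.9147 = 0.2991 g/m³.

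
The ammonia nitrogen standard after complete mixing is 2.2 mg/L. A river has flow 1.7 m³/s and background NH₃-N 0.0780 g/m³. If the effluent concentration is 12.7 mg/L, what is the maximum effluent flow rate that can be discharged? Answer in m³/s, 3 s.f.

Mass balance at complete mixing: C_std·(Q_w + Q_r) = Q_w·C_e + Q_r·C_b.
Rearranging, Q_w = Q_r·(C_std − C_b)/(C_e − C_std) = 1.7·(2.2 − 0.078) / (12.7 − 2.2) = 0.3436 m³/s.

0.344 m³/s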